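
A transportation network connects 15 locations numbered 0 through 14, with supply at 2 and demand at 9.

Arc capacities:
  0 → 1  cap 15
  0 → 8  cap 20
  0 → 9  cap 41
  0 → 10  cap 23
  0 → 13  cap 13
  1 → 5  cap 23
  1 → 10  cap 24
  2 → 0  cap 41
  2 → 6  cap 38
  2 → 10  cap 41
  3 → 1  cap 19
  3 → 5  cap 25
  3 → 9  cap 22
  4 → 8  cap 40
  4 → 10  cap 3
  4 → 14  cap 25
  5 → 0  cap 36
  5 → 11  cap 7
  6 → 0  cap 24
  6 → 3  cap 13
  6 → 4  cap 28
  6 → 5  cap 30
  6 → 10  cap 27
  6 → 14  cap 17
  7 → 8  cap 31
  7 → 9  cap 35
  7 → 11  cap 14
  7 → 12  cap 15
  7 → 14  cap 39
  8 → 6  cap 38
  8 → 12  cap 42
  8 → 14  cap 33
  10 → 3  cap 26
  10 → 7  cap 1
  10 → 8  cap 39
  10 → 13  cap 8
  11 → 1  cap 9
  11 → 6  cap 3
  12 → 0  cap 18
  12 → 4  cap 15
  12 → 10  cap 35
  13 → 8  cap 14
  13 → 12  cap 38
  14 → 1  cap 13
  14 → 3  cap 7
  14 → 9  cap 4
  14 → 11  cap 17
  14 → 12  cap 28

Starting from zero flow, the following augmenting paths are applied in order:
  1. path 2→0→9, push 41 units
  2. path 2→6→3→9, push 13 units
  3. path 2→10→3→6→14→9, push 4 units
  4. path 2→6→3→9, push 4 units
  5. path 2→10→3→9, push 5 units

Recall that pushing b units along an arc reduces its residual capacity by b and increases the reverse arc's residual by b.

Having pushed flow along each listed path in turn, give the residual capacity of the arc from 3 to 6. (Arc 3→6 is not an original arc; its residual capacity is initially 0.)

after path 1 (2→0→9, push 41): res(3,6)=0
after path 2 (2→6→3→9, push 13): res(3,6)=13
after path 3 (2→10→3→6→14→9, push 4): res(3,6)=9
after path 4 (2→6→3→9, push 4): res(3,6)=13
after path 5 (2→10→3→9, push 5): res(3,6)=13

Residual capacity of (3,6): 13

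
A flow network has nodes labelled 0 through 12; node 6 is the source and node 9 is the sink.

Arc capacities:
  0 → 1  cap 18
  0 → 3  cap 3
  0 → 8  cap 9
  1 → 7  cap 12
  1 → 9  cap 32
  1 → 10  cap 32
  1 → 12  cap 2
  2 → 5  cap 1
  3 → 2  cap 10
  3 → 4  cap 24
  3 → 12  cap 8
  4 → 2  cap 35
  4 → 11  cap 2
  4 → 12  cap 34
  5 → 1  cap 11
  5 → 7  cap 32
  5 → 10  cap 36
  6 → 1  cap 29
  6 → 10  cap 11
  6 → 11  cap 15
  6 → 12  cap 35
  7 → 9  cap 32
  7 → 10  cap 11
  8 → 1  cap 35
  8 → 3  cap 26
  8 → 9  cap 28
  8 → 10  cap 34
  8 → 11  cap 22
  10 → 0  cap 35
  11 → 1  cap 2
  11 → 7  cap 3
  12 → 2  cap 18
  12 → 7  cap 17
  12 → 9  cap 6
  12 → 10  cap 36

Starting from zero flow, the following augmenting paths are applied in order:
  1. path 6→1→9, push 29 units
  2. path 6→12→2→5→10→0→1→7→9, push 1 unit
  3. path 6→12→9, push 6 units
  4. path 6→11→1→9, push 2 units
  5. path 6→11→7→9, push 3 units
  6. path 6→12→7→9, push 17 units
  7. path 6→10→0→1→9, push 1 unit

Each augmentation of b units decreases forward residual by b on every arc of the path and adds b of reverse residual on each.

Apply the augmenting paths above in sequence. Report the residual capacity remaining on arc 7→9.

after path 1 (6→1→9, push 29): res(7,9)=32
after path 2 (6→12→2→5→10→0→1→7→9, push 1): res(7,9)=31
after path 3 (6→12→9, push 6): res(7,9)=31
after path 4 (6→11→1→9, push 2): res(7,9)=31
after path 5 (6→11→7→9, push 3): res(7,9)=28
after path 6 (6→12→7→9, push 17): res(7,9)=11
after path 7 (6→10→0→1→9, push 1): res(7,9)=11

Residual capacity of (7,9): 11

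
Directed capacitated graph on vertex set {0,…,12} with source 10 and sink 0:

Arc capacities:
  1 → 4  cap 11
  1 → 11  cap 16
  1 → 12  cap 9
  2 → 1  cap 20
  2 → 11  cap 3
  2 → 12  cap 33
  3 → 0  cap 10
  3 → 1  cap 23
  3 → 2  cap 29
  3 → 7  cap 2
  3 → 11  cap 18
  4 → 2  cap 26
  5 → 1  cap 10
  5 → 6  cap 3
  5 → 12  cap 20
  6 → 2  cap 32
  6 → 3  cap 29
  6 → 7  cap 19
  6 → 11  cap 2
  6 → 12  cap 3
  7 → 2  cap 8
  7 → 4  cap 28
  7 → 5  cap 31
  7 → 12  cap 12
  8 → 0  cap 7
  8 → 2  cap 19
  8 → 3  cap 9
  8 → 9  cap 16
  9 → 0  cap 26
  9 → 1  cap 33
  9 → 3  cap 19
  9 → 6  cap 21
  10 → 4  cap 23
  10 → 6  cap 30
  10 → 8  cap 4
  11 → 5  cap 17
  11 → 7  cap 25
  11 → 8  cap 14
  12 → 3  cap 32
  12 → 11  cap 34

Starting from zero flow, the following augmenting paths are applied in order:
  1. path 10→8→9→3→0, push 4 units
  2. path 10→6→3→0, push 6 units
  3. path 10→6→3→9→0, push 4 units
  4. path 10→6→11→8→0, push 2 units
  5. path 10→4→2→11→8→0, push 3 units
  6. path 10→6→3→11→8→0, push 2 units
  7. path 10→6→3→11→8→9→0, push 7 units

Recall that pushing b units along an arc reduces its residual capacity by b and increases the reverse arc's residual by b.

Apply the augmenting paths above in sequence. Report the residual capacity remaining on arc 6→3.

Residual capacity of (6,3): 10

after path 1 (10→8→9→3→0, push 4): res(6,3)=29
after path 2 (10→6→3→0, push 6): res(6,3)=23
after path 3 (10→6→3→9→0, push 4): res(6,3)=19
after path 4 (10→6→11→8→0, push 2): res(6,3)=19
after path 5 (10→4→2→11→8→0, push 3): res(6,3)=19
after path 6 (10→6→3→11→8→0, push 2): res(6,3)=17
after path 7 (10→6→3→11→8→9→0, push 7): res(6,3)=10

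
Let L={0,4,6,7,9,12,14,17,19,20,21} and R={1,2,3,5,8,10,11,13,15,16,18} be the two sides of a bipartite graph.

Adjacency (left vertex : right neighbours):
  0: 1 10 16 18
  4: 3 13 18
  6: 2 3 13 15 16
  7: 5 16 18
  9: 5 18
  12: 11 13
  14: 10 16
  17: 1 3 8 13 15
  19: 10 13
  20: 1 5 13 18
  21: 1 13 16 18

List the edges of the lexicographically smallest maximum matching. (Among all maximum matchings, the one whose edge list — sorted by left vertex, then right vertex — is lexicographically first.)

Lex-smallest maximum matching: {(0,1), (4,3), (6,2), (7,5), (9,18), (12,11), (14,10), (17,8), (19,13), (21,16)}

|M| = 10 (so the lex-smallest maximum matching has 10 edges)
process left vertices in ascending order; for each, take the smallest-labelled available neighbour that still permits 10 edges overall, or leave it unmatched if none does
lex-smallest matching: {0-1, 4-3, 6-2, 7-5, 9-18, 12-11, 14-10, 17-8, 19-13, 21-16}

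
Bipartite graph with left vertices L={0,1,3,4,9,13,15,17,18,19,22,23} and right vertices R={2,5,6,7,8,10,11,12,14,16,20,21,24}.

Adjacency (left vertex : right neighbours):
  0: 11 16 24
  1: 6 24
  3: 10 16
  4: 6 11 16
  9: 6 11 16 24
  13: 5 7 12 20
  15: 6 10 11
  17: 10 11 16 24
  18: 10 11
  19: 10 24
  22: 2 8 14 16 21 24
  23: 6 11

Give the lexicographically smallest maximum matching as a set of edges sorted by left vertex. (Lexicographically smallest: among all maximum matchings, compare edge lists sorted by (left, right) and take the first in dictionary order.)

Lex-smallest maximum matching: {(0,11), (1,6), (3,10), (4,16), (9,24), (13,5), (22,2)}

|M| = 7 (so the lex-smallest maximum matching has 7 edges)
process left vertices in ascending order; for each, take the smallest-labelled available neighbour that still permits 7 edges overall, or leave it unmatched if none does
lex-smallest matching: {0-11, 1-6, 3-10, 4-16, 9-24, 13-5, 22-2}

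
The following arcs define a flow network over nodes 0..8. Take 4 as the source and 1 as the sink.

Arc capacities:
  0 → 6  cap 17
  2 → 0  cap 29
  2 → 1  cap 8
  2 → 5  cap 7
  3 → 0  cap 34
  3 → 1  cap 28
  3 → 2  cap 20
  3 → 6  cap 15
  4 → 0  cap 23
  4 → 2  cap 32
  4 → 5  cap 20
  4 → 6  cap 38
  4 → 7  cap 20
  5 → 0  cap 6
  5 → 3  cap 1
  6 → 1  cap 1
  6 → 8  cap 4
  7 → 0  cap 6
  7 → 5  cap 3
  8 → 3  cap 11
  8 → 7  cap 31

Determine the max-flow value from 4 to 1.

Maximum flow value: 14

augment #1: 4→2→1 bottleneck 8, total now 8
augment #2: 4→6→1 bottleneck 1, total now 9
augment #3: 4→5→3→1 bottleneck 1, total now 10
augment #4: 4→6→8→3→1 bottleneck 4, total now 14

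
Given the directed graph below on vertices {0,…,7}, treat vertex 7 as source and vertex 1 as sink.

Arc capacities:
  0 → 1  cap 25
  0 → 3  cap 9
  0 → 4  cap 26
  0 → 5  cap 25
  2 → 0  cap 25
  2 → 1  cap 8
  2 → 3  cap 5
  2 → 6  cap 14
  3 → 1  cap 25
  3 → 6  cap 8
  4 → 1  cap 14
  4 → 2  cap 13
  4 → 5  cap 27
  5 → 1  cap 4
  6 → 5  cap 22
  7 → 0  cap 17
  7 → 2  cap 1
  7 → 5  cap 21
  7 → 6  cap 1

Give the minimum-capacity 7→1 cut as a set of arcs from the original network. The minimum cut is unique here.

Min-cut arcs: {(5,1), (7,0), (7,2)} (total capacity 22)

augment #1: 7→0→1 push 17
augment #2: 7→2→1 push 1
augment #3: 7→5→1 push 4
max flow = 22; residual-reachable set from 7 gives S-side
cut edges (S→T): {(5,1), (7,0), (7,2)} total cap 22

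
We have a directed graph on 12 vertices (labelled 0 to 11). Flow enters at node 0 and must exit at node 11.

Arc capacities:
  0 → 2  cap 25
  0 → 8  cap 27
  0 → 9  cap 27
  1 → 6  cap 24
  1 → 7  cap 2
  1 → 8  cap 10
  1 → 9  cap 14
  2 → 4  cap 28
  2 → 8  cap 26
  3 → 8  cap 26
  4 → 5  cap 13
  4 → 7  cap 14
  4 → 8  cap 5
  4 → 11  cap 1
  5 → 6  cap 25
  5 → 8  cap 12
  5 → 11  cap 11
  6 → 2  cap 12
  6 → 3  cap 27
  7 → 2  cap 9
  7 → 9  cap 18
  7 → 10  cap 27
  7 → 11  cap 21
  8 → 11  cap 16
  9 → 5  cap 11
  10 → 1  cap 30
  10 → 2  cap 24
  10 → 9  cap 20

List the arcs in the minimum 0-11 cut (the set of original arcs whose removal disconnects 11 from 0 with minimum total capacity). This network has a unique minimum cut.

Min-cut arcs: {(4,7), (4,11), (5,11), (8,11)} (total capacity 42)

augment #1: 0→8→11 push 16
augment #2: 0→2→4→11 push 1
augment #3: 0→9→5→11 push 11
augment #4: 0→2→4→7→11 push 14
max flow = 42; residual-reachable set from 0 gives S-side
cut edges (S→T): {(4,7), (4,11), (5,11), (8,11)} total cap 42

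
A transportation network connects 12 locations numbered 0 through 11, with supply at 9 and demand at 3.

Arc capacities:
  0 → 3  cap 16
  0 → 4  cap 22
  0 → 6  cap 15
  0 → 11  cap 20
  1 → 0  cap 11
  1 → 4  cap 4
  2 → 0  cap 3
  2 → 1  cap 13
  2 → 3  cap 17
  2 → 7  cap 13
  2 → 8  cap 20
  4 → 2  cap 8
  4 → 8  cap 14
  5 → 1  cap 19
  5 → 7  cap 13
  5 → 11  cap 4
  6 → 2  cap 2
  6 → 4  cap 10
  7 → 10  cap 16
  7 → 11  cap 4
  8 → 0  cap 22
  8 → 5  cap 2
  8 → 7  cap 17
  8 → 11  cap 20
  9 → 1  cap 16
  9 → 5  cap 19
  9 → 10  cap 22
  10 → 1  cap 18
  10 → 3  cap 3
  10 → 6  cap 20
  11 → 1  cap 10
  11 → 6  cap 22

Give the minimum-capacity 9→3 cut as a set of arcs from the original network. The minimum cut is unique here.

augment #1: 9→10→3 push 3
augment #2: 9→1→0→3 push 11
augment #3: 9→1→4→2→3 push 4
augment #4: 9→10→6→2→3 push 2
augment #5: 9→10→6→4→2→3 push 4
augment #6: 9→10→6→4→8→0→3 push 5
max flow = 29; residual-reachable set from 9 gives S-side
cut edges (S→T): {(0,3), (4,2), (6,2), (10,3)} total cap 29

Min-cut arcs: {(0,3), (4,2), (6,2), (10,3)} (total capacity 29)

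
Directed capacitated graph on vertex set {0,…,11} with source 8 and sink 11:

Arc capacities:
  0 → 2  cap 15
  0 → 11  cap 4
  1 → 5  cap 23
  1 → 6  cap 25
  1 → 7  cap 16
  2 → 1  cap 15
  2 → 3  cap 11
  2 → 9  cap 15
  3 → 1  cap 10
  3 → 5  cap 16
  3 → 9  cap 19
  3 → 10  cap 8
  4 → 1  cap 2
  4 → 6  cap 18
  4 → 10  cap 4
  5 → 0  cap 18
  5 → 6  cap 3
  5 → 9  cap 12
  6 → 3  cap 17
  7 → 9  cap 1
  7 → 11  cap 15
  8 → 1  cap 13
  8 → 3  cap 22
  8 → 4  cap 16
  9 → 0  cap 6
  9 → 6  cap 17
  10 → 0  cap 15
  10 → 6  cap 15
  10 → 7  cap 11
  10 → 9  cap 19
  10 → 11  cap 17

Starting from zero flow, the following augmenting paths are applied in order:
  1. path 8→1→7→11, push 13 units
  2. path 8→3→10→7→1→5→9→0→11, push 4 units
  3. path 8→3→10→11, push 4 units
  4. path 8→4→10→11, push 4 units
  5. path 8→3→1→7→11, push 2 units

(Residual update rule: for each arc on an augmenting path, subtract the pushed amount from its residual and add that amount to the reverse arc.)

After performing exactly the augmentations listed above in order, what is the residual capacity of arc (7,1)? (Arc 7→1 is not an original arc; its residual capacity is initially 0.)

after path 1 (8→1→7→11, push 13): res(7,1)=13
after path 2 (8→3→10→7→1→5→9→0→11, push 4): res(7,1)=9
after path 3 (8→3→10→11, push 4): res(7,1)=9
after path 4 (8→4→10→11, push 4): res(7,1)=9
after path 5 (8→3→1→7→11, push 2): res(7,1)=11

Residual capacity of (7,1): 11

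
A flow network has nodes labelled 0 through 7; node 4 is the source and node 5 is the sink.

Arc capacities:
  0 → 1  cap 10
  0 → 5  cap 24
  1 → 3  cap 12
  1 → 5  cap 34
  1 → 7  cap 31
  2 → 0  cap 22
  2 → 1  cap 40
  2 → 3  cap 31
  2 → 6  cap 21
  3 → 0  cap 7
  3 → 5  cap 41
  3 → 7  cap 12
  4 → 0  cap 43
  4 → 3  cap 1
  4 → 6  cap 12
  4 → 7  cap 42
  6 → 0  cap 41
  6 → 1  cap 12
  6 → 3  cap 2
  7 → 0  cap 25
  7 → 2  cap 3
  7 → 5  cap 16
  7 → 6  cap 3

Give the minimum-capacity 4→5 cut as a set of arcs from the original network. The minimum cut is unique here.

Min-cut arcs: {(0,1), (0,5), (4,3), (6,1), (6,3), (7,2), (7,5)} (total capacity 68)

augment #1: 4→0→5 push 24
augment #2: 4→3→5 push 1
augment #3: 4→7→5 push 16
augment #4: 4→0→1→5 push 10
augment #5: 4→6→1→5 push 12
augment #6: 4→7→2→1→5 push 3
augment #7: 4→7→6→3→5 push 2
max flow = 68; residual-reachable set from 4 gives S-side
cut edges (S→T): {(0,1), (0,5), (4,3), (6,1), (6,3), (7,2), (7,5)} total cap 68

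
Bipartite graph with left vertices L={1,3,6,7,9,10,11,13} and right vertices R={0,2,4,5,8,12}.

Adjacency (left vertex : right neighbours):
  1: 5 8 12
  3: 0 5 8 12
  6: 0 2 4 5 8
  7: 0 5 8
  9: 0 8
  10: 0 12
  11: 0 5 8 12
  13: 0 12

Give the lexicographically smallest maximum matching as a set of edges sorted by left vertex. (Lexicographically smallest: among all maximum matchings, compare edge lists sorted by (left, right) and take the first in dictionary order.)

Lex-smallest maximum matching: {(1,5), (3,0), (6,2), (7,8), (10,12)}

|M| = 5 (so the lex-smallest maximum matching has 5 edges)
process left vertices in ascending order; for each, take the smallest-labelled available neighbour that still permits 5 edges overall, or leave it unmatched if none does
lex-smallest matching: {1-5, 3-0, 6-2, 7-8, 10-12}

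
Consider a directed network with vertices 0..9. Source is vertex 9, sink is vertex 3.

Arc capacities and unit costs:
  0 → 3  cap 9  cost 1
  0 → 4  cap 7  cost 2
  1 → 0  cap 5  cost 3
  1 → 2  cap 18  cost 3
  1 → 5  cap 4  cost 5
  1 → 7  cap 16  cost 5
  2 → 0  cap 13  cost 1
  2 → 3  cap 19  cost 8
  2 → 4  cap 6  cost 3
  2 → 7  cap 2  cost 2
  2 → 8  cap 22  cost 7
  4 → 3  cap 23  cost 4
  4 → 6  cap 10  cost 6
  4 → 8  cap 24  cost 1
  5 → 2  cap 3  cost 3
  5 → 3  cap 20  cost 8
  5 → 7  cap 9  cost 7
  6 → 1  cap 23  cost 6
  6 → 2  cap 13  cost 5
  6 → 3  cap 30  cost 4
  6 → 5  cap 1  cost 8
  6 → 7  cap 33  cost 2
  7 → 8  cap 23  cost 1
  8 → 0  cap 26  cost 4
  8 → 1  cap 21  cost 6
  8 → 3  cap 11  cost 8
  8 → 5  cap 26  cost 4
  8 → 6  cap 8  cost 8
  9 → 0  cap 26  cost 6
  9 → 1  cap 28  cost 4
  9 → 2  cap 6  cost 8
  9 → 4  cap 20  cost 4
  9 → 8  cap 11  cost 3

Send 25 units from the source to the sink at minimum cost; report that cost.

shortest-cost path #1: 9→0→3 push 9 @ unit cost 7 (adds 63)
shortest-cost path #2: 9→4→3 push 16 @ unit cost 8 (adds 128)
total cost = 191

Minimum cost for 25 units: 191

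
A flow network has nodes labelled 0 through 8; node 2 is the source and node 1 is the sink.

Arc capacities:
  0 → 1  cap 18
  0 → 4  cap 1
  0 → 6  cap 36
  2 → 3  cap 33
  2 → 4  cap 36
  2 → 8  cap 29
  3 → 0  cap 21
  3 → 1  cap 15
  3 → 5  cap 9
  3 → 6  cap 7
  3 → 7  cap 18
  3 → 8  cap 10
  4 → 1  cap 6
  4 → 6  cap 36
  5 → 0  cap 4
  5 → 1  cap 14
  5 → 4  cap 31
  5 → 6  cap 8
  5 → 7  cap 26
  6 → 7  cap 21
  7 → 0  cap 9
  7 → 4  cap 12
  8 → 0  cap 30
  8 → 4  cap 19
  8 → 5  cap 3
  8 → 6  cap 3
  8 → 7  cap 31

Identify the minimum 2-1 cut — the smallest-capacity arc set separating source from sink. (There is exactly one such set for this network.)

augment #1: 2→3→1 push 15
augment #2: 2→4→1 push 6
augment #3: 2→3→0→1 push 18
augment #4: 2→8→5→1 push 3
augment #5: 2→8→0→3→5→1 push 9
max flow = 51; residual-reachable set from 2 gives S-side
cut edges (S→T): {(0,1), (3,1), (3,5), (4,1), (8,5)} total cap 51

Min-cut arcs: {(0,1), (3,1), (3,5), (4,1), (8,5)} (total capacity 51)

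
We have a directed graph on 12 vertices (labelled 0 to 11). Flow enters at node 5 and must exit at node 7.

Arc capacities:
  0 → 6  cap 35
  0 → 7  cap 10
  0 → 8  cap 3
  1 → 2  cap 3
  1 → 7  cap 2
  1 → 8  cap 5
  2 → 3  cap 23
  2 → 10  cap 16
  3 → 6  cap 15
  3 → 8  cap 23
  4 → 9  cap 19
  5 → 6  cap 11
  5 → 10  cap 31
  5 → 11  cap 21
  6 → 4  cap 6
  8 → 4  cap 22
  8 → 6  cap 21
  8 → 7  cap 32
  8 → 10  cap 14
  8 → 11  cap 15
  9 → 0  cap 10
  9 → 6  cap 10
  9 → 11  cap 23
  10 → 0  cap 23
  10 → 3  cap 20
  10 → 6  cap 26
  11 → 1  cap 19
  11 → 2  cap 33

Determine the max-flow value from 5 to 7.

Maximum flow value: 43

augment #1: 5→10→0→7 bottleneck 10, total now 10
augment #2: 5→11→1→7 bottleneck 2, total now 12
augment #3: 5→10→0→8→7 bottleneck 3, total now 15
augment #4: 5→10→3→8→7 bottleneck 18, total now 33
augment #5: 5→11→1→8→7 bottleneck 5, total now 38
augment #6: 5→11→2→3→8→7 bottleneck 5, total now 43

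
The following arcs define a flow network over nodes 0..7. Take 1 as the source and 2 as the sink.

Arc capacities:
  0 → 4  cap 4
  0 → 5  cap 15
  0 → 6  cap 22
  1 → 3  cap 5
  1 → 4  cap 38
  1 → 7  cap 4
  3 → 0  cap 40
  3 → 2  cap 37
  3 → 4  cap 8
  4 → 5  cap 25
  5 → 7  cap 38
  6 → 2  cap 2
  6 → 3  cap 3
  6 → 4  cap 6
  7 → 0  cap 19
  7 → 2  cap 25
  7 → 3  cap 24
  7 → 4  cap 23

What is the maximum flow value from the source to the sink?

augment #1: 1→3→2 bottleneck 5, total now 5
augment #2: 1→7→2 bottleneck 4, total now 9
augment #3: 1→4→5→7→2 bottleneck 21, total now 30
augment #4: 1→4→5→7→3→2 bottleneck 4, total now 34

Maximum flow value: 34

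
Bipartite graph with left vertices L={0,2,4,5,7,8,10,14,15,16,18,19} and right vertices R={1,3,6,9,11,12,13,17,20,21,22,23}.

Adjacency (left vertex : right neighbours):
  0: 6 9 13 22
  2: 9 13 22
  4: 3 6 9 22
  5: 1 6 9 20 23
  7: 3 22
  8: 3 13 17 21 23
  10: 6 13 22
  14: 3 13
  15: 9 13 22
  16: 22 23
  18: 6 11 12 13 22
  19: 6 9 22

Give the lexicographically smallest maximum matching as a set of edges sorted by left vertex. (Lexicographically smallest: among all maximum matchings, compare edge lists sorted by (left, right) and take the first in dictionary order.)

Lex-smallest maximum matching: {(0,6), (2,9), (4,3), (5,1), (7,22), (8,17), (10,13), (16,23), (18,11)}

|M| = 9 (so the lex-smallest maximum matching has 9 edges)
process left vertices in ascending order; for each, take the smallest-labelled available neighbour that still permits 9 edges overall, or leave it unmatched if none does
lex-smallest matching: {0-6, 2-9, 4-3, 5-1, 7-22, 8-17, 10-13, 16-23, 18-11}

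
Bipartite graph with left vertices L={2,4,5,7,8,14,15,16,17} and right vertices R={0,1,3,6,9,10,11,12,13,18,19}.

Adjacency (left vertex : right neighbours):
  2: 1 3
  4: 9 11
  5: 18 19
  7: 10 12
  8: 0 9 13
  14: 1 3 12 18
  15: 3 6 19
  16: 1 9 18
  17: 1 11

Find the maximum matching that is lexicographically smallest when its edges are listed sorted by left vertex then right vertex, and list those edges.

|M| = 9 (so the lex-smallest maximum matching has 9 edges)
process left vertices in ascending order; for each, take the smallest-labelled available neighbour that still permits 9 edges overall, or leave it unmatched if none does
lex-smallest matching: {2-1, 4-9, 5-19, 7-10, 8-0, 14-3, 15-6, 16-18, 17-11}

Lex-smallest maximum matching: {(2,1), (4,9), (5,19), (7,10), (8,0), (14,3), (15,6), (16,18), (17,11)}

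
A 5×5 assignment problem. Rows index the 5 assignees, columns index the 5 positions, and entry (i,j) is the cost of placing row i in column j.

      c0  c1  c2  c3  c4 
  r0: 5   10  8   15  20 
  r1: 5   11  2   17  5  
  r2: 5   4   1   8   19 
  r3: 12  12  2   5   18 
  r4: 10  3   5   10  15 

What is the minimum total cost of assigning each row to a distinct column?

optimal assignment: row0→col0 (cost 5), row1→col4 (cost 5), row2→col2 (cost 1), row3→col3 (cost 5), row4→col1 (cost 3)
total = 5 + 5 + 1 + 5 + 3 = 19

Minimum assignment cost: 19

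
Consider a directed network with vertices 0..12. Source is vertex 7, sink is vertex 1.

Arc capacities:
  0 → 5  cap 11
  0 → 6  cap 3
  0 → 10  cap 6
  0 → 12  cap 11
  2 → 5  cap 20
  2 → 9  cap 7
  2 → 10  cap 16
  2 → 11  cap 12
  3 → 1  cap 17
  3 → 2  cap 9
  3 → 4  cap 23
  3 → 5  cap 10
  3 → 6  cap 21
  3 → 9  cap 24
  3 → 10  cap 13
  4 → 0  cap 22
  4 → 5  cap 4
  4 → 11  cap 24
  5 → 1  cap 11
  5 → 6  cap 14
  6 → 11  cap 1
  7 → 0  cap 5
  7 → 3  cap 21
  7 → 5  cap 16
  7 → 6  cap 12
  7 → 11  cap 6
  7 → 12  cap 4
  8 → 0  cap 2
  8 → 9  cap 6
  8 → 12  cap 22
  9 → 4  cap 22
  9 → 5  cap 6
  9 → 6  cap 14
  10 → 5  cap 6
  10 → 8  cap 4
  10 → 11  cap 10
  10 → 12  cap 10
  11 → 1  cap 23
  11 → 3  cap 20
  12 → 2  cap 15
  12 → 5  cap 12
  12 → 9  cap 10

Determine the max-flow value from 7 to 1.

Maximum flow value: 48

augment #1: 7→3→1 bottleneck 17, total now 17
augment #2: 7→5→1 bottleneck 11, total now 28
augment #3: 7→11→1 bottleneck 6, total now 34
augment #4: 7→6→11→1 bottleneck 1, total now 35
augment #5: 7→0→10→11→1 bottleneck 5, total now 40
augment #6: 7→3→2→11→1 bottleneck 4, total now 44
augment #7: 7→12→2→11→1 bottleneck 4, total now 48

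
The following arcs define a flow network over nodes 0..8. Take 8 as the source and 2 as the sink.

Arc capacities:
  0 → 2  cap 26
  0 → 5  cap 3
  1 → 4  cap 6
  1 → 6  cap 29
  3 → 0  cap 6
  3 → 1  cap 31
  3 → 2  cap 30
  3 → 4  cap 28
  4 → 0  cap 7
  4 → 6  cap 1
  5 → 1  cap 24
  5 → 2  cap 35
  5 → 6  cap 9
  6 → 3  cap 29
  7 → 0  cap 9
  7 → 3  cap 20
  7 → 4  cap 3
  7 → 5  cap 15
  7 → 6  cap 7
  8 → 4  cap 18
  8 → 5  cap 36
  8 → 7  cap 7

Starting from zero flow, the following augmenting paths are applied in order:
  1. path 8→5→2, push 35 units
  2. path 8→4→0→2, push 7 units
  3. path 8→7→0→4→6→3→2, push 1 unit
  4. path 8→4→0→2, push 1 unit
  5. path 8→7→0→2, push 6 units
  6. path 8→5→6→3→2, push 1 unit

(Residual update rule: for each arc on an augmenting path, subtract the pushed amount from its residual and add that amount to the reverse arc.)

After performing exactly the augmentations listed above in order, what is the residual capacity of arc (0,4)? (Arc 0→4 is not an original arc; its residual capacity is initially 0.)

Residual capacity of (0,4): 7

after path 1 (8→5→2, push 35): res(0,4)=0
after path 2 (8→4→0→2, push 7): res(0,4)=7
after path 3 (8→7→0→4→6→3→2, push 1): res(0,4)=6
after path 4 (8→4→0→2, push 1): res(0,4)=7
after path 5 (8→7→0→2, push 6): res(0,4)=7
after path 6 (8→5→6→3→2, push 1): res(0,4)=7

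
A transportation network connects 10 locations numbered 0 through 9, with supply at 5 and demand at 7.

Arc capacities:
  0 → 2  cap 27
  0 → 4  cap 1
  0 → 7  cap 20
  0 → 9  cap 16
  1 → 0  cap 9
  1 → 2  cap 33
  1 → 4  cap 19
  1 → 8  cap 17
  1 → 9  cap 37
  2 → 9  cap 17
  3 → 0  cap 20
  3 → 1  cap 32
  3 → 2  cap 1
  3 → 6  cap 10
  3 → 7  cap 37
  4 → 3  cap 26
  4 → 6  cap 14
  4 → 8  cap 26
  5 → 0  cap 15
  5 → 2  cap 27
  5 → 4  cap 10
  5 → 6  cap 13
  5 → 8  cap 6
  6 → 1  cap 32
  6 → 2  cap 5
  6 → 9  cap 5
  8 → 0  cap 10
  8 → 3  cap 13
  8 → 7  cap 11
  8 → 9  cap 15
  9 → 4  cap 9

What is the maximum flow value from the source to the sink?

augment #1: 5→0→7 bottleneck 15, total now 15
augment #2: 5→8→7 bottleneck 6, total now 21
augment #3: 5→4→3→7 bottleneck 10, total now 31
augment #4: 5→6→1→0→7 bottleneck 5, total now 36
augment #5: 5→6→1→8→7 bottleneck 5, total now 41
augment #6: 5→2→9→4→3→7 bottleneck 9, total now 50
augment #7: 5→6→1→4→3→7 bottleneck 3, total now 53

Maximum flow value: 53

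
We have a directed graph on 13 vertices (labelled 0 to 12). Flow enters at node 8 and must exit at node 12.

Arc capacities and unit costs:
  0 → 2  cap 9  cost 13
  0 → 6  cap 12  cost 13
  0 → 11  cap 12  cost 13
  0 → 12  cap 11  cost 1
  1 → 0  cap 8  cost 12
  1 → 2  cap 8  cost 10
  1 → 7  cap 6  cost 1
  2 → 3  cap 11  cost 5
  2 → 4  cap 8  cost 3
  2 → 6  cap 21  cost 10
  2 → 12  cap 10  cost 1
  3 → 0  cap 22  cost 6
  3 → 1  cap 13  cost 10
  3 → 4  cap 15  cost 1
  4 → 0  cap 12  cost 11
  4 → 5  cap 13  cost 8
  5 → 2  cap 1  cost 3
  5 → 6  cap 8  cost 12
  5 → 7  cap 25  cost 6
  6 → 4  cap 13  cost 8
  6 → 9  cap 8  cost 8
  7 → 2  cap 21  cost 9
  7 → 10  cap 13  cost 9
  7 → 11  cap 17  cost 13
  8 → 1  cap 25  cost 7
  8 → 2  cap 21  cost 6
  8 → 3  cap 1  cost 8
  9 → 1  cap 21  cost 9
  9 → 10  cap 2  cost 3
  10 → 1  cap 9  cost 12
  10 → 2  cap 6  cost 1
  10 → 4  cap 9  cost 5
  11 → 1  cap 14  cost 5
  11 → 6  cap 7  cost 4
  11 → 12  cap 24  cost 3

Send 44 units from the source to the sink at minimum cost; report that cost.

shortest-cost path #1: 8→2→12 push 10 @ unit cost 7 (adds 70)
shortest-cost path #2: 8→3→0→12 push 1 @ unit cost 15 (adds 15)
shortest-cost path #3: 8→2→3→0→12 push 10 @ unit cost 18 (adds 180)
shortest-cost path #4: 8→1→7→11→12 push 6 @ unit cost 24 (adds 144)
shortest-cost path #5: 8→2→3→0→11→12 push 1 @ unit cost 33 (adds 33)
shortest-cost path #6: 8→1→0→11→12 push 8 @ unit cost 35 (adds 280)
shortest-cost path #7: 8→1→2→4→0→11→12 push 3 @ unit cost 47 (adds 141)
shortest-cost path #8: 8→1→2→4→5→7→11→12 push 5 @ unit cost 50 (adds 250)
total cost = 1113

Minimum cost for 44 units: 1113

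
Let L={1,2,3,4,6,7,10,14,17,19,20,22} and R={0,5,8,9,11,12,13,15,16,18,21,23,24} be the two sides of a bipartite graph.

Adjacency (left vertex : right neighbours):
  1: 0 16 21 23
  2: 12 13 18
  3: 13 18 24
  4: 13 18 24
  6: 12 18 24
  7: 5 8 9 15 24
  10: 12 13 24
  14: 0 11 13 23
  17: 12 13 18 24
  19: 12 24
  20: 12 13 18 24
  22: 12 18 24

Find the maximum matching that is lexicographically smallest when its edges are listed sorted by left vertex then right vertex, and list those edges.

|M| = 7 (so the lex-smallest maximum matching has 7 edges)
process left vertices in ascending order; for each, take the smallest-labelled available neighbour that still permits 7 edges overall, or leave it unmatched if none does
lex-smallest matching: {1-0, 2-12, 3-13, 4-18, 6-24, 7-5, 14-11}

Lex-smallest maximum matching: {(1,0), (2,12), (3,13), (4,18), (6,24), (7,5), (14,11)}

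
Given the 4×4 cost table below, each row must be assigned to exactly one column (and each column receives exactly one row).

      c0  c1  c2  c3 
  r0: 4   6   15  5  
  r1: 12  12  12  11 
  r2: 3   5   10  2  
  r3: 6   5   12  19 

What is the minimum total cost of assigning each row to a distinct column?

optimal assignment: row0→col0 (cost 4), row1→col2 (cost 12), row2→col3 (cost 2), row3→col1 (cost 5)
total = 4 + 12 + 2 + 5 = 23

Minimum assignment cost: 23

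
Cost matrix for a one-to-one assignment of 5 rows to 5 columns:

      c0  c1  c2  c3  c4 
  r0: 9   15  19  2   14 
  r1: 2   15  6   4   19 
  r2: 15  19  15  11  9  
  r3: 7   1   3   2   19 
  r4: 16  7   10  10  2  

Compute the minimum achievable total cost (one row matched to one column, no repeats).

Minimum assignment cost: 22

optimal assignment: row0→col3 (cost 2), row1→col0 (cost 2), row2→col2 (cost 15), row3→col1 (cost 1), row4→col4 (cost 2)
total = 2 + 2 + 15 + 1 + 2 = 22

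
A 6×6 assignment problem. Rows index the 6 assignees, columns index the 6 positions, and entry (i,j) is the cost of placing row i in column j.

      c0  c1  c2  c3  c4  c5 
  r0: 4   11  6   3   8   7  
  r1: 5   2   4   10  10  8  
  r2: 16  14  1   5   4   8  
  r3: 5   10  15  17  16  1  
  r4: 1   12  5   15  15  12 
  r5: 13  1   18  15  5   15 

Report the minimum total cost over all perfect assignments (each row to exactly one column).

optimal assignment: row0→col3 (cost 3), row1→col1 (cost 2), row2→col2 (cost 1), row3→col5 (cost 1), row4→col0 (cost 1), row5→col4 (cost 5)
total = 3 + 2 + 1 + 1 + 1 + 5 = 13

Minimum assignment cost: 13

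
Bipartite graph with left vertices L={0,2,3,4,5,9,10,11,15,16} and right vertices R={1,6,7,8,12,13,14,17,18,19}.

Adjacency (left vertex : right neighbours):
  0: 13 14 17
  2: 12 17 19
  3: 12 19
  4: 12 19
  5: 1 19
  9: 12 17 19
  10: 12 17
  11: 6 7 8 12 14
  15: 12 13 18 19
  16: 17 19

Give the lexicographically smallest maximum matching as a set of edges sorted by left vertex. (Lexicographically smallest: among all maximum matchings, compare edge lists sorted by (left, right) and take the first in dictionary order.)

|M| = 7 (so the lex-smallest maximum matching has 7 edges)
process left vertices in ascending order; for each, take the smallest-labelled available neighbour that still permits 7 edges overall, or leave it unmatched if none does
lex-smallest matching: {0-13, 2-12, 3-19, 5-1, 9-17, 11-6, 15-18}

Lex-smallest maximum matching: {(0,13), (2,12), (3,19), (5,1), (9,17), (11,6), (15,18)}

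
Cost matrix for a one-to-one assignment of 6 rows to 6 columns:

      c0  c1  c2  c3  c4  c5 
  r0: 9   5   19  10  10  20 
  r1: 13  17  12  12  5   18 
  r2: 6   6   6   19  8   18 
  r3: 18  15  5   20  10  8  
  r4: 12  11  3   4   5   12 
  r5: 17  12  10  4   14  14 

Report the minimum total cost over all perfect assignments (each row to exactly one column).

optimal assignment: row0→col1 (cost 5), row1→col4 (cost 5), row2→col0 (cost 6), row3→col5 (cost 8), row4→col2 (cost 3), row5→col3 (cost 4)
total = 5 + 5 + 6 + 8 + 3 + 4 = 31

Minimum assignment cost: 31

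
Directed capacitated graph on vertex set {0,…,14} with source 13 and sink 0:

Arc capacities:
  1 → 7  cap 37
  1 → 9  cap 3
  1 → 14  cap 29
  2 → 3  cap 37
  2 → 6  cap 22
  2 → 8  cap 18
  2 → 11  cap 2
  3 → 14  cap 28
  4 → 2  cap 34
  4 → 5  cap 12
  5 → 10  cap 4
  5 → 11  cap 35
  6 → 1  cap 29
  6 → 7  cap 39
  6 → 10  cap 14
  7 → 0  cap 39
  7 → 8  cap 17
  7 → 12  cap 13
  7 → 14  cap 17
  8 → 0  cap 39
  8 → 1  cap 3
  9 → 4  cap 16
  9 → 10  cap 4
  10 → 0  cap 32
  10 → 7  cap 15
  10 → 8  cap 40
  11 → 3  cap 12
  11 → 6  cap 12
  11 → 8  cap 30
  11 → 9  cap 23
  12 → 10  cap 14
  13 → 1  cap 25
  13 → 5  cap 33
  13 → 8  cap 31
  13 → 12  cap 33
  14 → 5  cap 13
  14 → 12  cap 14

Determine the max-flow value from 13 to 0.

Maximum flow value: 103

augment #1: 13→8→0 bottleneck 31, total now 31
augment #2: 13→1→7→0 bottleneck 25, total now 56
augment #3: 13→5→10→0 bottleneck 4, total now 60
augment #4: 13→12→10→0 bottleneck 14, total now 74
augment #5: 13→5→11→8→0 bottleneck 8, total now 82
augment #6: 13→5→11→6→7→0 bottleneck 12, total now 94
augment #7: 13→5→11→9→10→0 bottleneck 4, total now 98
augment #8: 13→5→11→8→1→7→0 bottleneck 2, total now 100
augment #9: 13→5→11→8→1→7→6→10→0 bottleneck 1, total now 101
augment #10: 13→5→11→9→4→2→6→10→0 bottleneck 2, total now 103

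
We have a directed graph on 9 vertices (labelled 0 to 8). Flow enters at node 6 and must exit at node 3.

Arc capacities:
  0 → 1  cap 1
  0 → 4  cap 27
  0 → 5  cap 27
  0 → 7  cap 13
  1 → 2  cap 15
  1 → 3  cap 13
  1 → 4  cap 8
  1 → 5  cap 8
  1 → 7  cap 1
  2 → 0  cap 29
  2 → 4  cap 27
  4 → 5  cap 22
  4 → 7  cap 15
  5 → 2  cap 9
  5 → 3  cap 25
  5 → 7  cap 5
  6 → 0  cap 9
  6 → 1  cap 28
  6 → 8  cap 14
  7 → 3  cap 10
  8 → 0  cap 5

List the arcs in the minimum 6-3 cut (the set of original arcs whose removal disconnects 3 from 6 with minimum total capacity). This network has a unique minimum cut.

Min-cut arcs: {(6,0), (6,1), (8,0)} (total capacity 42)

augment #1: 6→1→3 push 13
augment #2: 6→0→5→3 push 9
augment #3: 6→1→5→3 push 8
augment #4: 6→1→7→3 push 1
augment #5: 6→1→4→5→3 push 6
augment #6: 6→8→0→5→3 push 2
augment #7: 6→8→0→7→3 push 3
max flow = 42; residual-reachable set from 6 gives S-side
cut edges (S→T): {(6,0), (6,1), (8,0)} total cap 42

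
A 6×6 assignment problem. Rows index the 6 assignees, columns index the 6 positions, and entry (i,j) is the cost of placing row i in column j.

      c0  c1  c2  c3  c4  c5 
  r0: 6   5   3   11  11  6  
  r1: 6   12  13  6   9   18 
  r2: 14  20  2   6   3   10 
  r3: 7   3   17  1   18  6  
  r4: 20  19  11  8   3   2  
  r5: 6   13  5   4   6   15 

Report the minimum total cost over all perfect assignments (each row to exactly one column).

Minimum assignment cost: 21

optimal assignment: row0→col2 (cost 3), row1→col0 (cost 6), row2→col4 (cost 3), row3→col1 (cost 3), row4→col5 (cost 2), row5→col3 (cost 4)
total = 3 + 6 + 3 + 3 + 2 + 4 = 21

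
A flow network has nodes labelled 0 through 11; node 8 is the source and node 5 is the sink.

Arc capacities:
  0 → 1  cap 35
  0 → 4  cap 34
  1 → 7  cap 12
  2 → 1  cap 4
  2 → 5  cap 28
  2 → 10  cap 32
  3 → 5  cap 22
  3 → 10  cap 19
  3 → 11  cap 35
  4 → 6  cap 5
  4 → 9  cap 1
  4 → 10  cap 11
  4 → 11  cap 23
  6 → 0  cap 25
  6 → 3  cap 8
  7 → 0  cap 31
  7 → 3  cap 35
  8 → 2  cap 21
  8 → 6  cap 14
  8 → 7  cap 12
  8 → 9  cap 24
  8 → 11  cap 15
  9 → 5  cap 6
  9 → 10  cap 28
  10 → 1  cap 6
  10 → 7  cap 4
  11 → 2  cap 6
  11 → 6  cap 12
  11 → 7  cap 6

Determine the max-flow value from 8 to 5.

augment #1: 8→2→5 bottleneck 21, total now 21
augment #2: 8→9→5 bottleneck 6, total now 27
augment #3: 8→6→3→5 bottleneck 8, total now 35
augment #4: 8→7→3→5 bottleneck 12, total now 47
augment #5: 8→11→2→5 bottleneck 6, total now 53
augment #6: 8→11→7→3→5 bottleneck 2, total now 55

Maximum flow value: 55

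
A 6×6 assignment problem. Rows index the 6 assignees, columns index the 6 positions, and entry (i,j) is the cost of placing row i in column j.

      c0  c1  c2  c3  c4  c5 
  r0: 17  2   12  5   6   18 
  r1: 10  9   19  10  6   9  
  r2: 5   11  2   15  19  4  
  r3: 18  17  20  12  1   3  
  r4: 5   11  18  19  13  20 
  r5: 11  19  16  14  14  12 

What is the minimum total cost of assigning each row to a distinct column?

one of 2 optimal assignments: row0→col1 (cost 2), row1→col3 (cost 10), row2→col2 (cost 2), row3→col4 (cost 1), row4→col0 (cost 5), row5→col5 (cost 12)
total = 2 + 10 + 2 + 1 + 5 + 12 = 32

Minimum assignment cost: 32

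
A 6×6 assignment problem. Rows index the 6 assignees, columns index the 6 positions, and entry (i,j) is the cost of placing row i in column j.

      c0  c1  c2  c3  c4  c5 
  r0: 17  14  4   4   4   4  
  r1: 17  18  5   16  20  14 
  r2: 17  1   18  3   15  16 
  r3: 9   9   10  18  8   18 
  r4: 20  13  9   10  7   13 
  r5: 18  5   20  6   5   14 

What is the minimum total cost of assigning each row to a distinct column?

Minimum assignment cost: 32

optimal assignment: row0→col5 (cost 4), row1→col2 (cost 5), row2→col1 (cost 1), row3→col0 (cost 9), row4→col4 (cost 7), row5→col3 (cost 6)
total = 4 + 5 + 1 + 9 + 7 + 6 = 32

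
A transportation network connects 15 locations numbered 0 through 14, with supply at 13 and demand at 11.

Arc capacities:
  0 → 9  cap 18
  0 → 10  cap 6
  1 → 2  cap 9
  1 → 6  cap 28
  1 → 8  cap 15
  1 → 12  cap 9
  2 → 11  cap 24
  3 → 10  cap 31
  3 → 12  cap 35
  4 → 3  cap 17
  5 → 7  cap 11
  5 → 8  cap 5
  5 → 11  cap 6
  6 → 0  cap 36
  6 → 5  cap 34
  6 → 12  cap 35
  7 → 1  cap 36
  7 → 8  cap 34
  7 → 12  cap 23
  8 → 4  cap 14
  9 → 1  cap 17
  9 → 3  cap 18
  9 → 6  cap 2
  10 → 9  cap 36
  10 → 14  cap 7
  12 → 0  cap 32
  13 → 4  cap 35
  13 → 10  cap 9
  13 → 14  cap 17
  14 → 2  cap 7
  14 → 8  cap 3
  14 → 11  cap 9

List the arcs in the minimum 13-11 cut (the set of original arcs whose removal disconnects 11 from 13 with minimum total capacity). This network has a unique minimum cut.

Min-cut arcs: {(1,2), (5,11), (14,2), (14,11)} (total capacity 31)

augment #1: 13→14→11 push 9
augment #2: 13→14→2→11 push 7
augment #3: 13→10→9→1→2→11 push 9
augment #4: 13→4→3→10→9→6→5→11 push 2
augment #5: 13→4→3→10→9→1→6→5→11 push 4
max flow = 31; residual-reachable set from 13 gives S-side
cut edges (S→T): {(1,2), (5,11), (14,2), (14,11)} total cap 31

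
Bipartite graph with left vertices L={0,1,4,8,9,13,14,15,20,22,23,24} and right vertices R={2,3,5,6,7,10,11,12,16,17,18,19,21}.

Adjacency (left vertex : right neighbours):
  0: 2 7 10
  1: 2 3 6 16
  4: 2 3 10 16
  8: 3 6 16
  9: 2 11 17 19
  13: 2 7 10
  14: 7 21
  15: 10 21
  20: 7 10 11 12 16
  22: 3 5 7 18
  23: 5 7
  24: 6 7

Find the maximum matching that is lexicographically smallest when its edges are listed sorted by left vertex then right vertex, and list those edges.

Lex-smallest maximum matching: {(0,2), (1,3), (4,10), (8,16), (9,11), (13,7), (14,21), (20,12), (22,18), (23,5), (24,6)}

|M| = 11 (so the lex-smallest maximum matching has 11 edges)
process left vertices in ascending order; for each, take the smallest-labelled available neighbour that still permits 11 edges overall, or leave it unmatched if none does
lex-smallest matching: {0-2, 1-3, 4-10, 8-16, 9-11, 13-7, 14-21, 20-12, 22-18, 23-5, 24-6}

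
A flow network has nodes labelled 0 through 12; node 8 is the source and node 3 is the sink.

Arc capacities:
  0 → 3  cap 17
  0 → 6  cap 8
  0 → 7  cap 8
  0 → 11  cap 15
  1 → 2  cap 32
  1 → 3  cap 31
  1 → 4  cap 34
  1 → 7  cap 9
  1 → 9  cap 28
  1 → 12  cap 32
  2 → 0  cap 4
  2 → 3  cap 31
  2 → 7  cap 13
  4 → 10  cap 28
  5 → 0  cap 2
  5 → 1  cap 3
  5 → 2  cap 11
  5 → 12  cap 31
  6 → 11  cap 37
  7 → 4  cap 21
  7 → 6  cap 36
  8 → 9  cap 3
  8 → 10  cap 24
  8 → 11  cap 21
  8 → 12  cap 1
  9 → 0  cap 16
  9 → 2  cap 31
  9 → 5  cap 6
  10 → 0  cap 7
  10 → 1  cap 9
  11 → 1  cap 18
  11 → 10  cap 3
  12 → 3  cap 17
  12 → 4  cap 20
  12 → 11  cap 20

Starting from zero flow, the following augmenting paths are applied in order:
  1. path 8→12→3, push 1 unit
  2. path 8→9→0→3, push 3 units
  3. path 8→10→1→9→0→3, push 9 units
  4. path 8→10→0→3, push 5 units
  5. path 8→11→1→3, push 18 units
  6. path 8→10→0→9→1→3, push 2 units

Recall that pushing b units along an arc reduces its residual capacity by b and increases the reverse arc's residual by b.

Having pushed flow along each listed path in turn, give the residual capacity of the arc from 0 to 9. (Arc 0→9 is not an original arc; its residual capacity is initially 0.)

Residual capacity of (0,9): 10

after path 1 (8→12→3, push 1): res(0,9)=0
after path 2 (8→9→0→3, push 3): res(0,9)=3
after path 3 (8→10→1→9→0→3, push 9): res(0,9)=12
after path 4 (8→10→0→3, push 5): res(0,9)=12
after path 5 (8→11→1→3, push 18): res(0,9)=12
after path 6 (8→10→0→9→1→3, push 2): res(0,9)=10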